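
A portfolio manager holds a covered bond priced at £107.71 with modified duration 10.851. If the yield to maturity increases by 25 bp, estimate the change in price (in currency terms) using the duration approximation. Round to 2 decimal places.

-£2.92

Duration approximation: ΔP/P ≈ -D_mod · Δy = -10.851 × (+0.0025) = -0.0271275.
ΔP ≈ 107.71 × (-0.0271275) = -2.921903025.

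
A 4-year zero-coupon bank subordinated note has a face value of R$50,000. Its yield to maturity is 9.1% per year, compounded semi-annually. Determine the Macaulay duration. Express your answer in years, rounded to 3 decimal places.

4.000 years

A zero-coupon bond has a single cash flow at maturity, so its Macaulay duration equals its maturity: 4 years.
(Equivalently: 8 semi-annual periods ÷ 2 = 4 years.)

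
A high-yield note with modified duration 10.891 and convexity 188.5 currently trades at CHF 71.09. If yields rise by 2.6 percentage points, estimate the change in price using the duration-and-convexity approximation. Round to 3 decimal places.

-CHF 15.601

Duration effect: -D_mod·Δy = -10.891 × (+0.026) = -0.283166
Convexity effect: ½·C·(Δy)² = 0.5 × 188.5 × (0.026)² = +0.0637130
ΔP/P ≈ -0.283166 + 0.0637130 = -0.219453
ΔP ≈ 71.09 × (-0.219453) = -15.60091377.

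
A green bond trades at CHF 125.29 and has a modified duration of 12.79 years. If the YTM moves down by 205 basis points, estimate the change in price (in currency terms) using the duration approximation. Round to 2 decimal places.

Duration approximation: ΔP/P ≈ -D_mod · Δy = -12.79 × (-0.0205) = +0.262195.
ΔP ≈ 125.29 × (+0.262195) = +32.85041155.

+CHF 32.85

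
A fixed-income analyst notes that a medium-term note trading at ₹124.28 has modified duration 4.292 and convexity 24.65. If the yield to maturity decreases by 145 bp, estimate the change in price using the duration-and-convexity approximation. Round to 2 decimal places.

+₹8.06

Duration effect: -D_mod·Δy = -4.292 × (-0.0145) = +0.062234
Convexity effect: ½·C·(Δy)² = 0.5 × 24.65 × (-0.0145)² = +0.00259133125
ΔP/P ≈ +0.062234 + 0.00259133125 = +0.06482533125
ΔP ≈ 124.28 × (+0.06482533125) = +8.05649216775.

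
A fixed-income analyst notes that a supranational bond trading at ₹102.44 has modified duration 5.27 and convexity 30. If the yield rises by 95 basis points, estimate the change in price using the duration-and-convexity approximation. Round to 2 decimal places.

-₹4.99

Duration effect: -D_mod·Δy = -5.27 × (+0.0095) = -0.050065
Convexity effect: ½·C·(Δy)² = 0.5 × 30 × (0.0095)² = +0.00135375
ΔP/P ≈ -0.050065 + 0.00135375 = -0.04871125
ΔP ≈ 102.44 × (-0.04871125) = -4.98998045.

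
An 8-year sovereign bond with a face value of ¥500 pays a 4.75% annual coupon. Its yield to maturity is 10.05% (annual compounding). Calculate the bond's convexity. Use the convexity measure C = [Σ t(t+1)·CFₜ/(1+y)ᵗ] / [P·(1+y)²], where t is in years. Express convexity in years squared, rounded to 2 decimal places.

45.81

With y = 0.1005:
  t   CF        PV=CF/(1+0.1005)^t    t·PV        t(t+1)·PV
  1        23.75        21.5811        21.5811          43.1622
  2        23.75        19.6103        39.2205         117.6616
  3        23.75        17.8194        53.4582         213.8330
  4        23.75        16.1921        64.7684         323.8422
  5        23.75        14.7134        73.5671         441.4023
  6        23.75        13.3698        80.2185         561.5296
  7        23.75        12.1488        85.0416         680.3326
  8       523.75       243.4466     1,947.5726      17,528.1531
  Σ                    358.8814     2,365.4280      19,909.9166
P = 358.8814.
Convexity = Σ t(t+1)·PV / [P·(1+y)²] = 19,909.9166 / (358.8814 × 1.211100) = 45.80769.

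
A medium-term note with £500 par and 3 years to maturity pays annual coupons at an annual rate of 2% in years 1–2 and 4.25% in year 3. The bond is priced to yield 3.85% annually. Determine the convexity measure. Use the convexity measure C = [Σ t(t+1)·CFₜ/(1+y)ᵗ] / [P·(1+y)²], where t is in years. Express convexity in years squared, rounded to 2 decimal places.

10.84

With y = 0.0385:
  t   CF        PV=CF/(1+0.0385)^t    t·PV        t(t+1)·PV
  1        10.00         9.6293         9.6293          19.2585
  2        10.00         9.2723        18.5446          55.6337
  3       521.25       465.4002     1,396.2006       5,584.8024
  Σ                    484.3018     1,424.3745       5,659.6947
P = 484.3018.
Convexity = Σ t(t+1)·PV / [P·(1+y)²] = 5,659.6947 / (484.3018 × 1.078482) = 10.83587.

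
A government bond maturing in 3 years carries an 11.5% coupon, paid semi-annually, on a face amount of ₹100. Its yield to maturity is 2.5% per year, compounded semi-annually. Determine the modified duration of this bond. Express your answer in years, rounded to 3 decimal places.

Periodic yield y = 0.0125. First find Macaulay duration:
  t   CF        PV=CF/(1+0.0125)^t    t·PV
  1         5.75         5.6790         5.6790
  2         5.75         5.6089        11.2178
  3         5.75         5.5397        16.6190
  4         5.75         5.4713        21.8851
  5         5.75         5.4037        27.0186
  6       105.75        98.1545       588.9270
  Σ                    125.8570       671.3464
P = 125.8570; Macaulay duration = 671.3464 / 125.8570 = 5.33420 half-year periods = 2.66710 years.
Modified duration = D_Mac / (1 + y) = 2.66710 / 1.0125 = 2.63417 years.

2.634 years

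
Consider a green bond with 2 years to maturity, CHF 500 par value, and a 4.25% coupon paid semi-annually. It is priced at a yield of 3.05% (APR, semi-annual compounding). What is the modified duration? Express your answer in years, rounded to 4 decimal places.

Periodic yield y = 0.01525. First find Macaulay duration:
  t   CF        PV=CF/(1+0.01525)^t    t·PV
  1       10.625        10.4654        10.4654
  2       10.625        10.3082        20.6164
  3       10.625        10.1534        30.4601
  4      510.625       480.6291     1,922.5165
  Σ                    511.5561     1,984.0584
P = 511.5561; Macaulay duration = 1,984.0584 / 511.5561 = 3.87848 half-year periods = 1.93924 years.
Modified duration = D_Mac / (1 + y) = 1.93924 / 1.01525 = 1.91011 years.

1.9101 years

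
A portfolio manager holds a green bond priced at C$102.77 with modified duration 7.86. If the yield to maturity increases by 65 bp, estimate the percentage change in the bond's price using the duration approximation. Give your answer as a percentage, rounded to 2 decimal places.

Duration approximation: ΔP/P ≈ -D_mod · Δy = -7.86 × (+0.0065) = -0.051090.
As a percentage: -5.1090%.

-5.11%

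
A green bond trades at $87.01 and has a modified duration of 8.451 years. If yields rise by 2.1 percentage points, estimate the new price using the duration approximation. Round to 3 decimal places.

$71.568

Duration approximation: ΔP/P ≈ -D_mod · Δy = -8.451 × (+0.021) = -0.177471.
New price ≈ 87.01 × (1 - 0.177471) = 71.56824829.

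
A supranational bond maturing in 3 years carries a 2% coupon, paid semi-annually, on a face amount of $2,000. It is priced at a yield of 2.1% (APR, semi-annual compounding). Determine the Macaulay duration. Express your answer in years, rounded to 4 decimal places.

2.9266 years

Periodic yield y = 0.0105. Discount each cash flow and weight by its period:
  t   CF        PV=CF/(1+0.0105)^t    t·PV
  1        20.00        19.7922        19.7922
  2        20.00        19.5865        39.1730
  3        20.00        19.3830        58.1490
  4        20.00        19.1816        76.7264
  5        20.00        18.9823        94.9114
  6     2,020.00     1,897.2889    11,383.7333
  Σ                  1,994.2145    11,672.4853
Price P = Σ PV = 1,994.2145.
Macaulay duration = Σ(t·PV) / P = 11,672.4853 / 1,994.2145 = 5.85317 half-year periods.
In years: 5.85317 / 2 = 2.92659 years.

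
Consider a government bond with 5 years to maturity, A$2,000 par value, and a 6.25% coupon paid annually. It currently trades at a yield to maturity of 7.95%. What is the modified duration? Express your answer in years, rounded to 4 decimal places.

4.0972 years

Periodic yield y = 0.0795. First find Macaulay duration:
  t   CF        PV=CF/(1+0.0795)^t    t·PV
  1       125.00       115.7943       115.7943
  2       125.00       107.2667       214.5333
  3       125.00        99.3670       298.1009
  4       125.00        92.0491       368.1963
  5     2,125.00     1,449.5917     7,247.9586
  Σ                  1,864.0688     8,244.5835
P = 1,864.0688; Macaulay duration = 8,244.5835 / 1,864.0688 = 4.42290 years.
Modified duration = D_Mac / (1 + y) = 4.42290 / 1.0795 = 4.09717 years.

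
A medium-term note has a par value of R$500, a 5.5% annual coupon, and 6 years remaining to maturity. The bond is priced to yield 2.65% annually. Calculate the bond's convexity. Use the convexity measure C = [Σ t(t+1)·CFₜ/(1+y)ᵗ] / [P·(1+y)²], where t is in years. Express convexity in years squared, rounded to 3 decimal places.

With y = 0.0265:
  t   CF        PV=CF/(1+0.0265)^t    t·PV        t(t+1)·PV
  1        27.50        26.7901        26.7901          53.5801
  2        27.50        26.0985        52.1969         156.5907
  3        27.50        25.4247        76.2741         305.0964
  4        27.50        24.7683        99.0734         495.3668
  5        27.50        24.1289       120.6446         723.8677
  6       527.50       450.8881     2,705.3284      18,937.2988
  Σ                    578.0985     3,080.3074      20,671.8005
P = 578.0985.
Convexity = Σ t(t+1)·PV / [P·(1+y)²] = 20,671.8005 / (578.0985 × 1.053702) = 33.93583.

33.936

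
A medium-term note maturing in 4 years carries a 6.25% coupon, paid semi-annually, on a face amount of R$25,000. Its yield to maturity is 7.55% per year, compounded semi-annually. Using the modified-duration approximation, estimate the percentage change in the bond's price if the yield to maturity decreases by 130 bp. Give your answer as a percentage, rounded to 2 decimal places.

Periodic yield y = 0.03775. Modified duration first:
  t   CF        PV=CF/(1+0.03775)^t    t·PV
  1       781.25       752.8306       752.8306
  2       781.25       725.4451     1,450.8902
  3       781.25       699.0557     2,097.1672
  4       781.25       673.6263     2,694.5054
  5       781.25       649.1220     3,245.6099
  6       781.25       625.5090     3,753.0541
  7       781.25       602.7550     4,219.2851
  8    25,781.25    19,167.3483   153,338.7861
  Σ                 23,895.6921   171,552.1287
P = 23,895.6921; D_Mac = 7.17921 half-year periods = 3.58960 yrs; D_mod = 3.58960/(1+0.03775) = 3.45903 yrs.
ΔP/P ≈ -D_mod · Δy = -3.45903 × (-0.013) = +0.044967 = +4.4967%.

+4.50%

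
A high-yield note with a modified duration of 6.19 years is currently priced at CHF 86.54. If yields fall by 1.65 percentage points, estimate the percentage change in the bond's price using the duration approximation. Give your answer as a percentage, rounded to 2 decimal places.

Duration approximation: ΔP/P ≈ -D_mod · Δy = -6.19 × (-0.0165) = +0.102135.
As a percentage: +10.2135%.

+10.21%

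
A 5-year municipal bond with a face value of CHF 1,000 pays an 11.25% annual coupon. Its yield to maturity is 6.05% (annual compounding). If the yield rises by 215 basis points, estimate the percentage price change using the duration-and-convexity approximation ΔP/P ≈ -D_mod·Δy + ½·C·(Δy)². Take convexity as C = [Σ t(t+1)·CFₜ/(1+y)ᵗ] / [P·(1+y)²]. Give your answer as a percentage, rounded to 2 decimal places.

-7.99%

With y = 0.0605:
  t   CF        PV=CF/(1+0.0605)^t    t·PV        t(t+1)·PV
  1       112.50       106.0820       106.0820         212.1641
  2       112.50       100.0302       200.0604         600.1813
  3       112.50        94.3236       282.9709       1,131.8836
  4       112.50        88.9426       355.7704       1,778.8520
  5     1,112.50       829.3668     4,146.8341      24,881.0045
  Σ                  1,218.7453     5,091.7178      28,604.0854
P = 1,218.7453; D_Mac = 4.17784 yrs; D_mod = 3.93950 yrs; C = 20.86862.
Duration effect: -3.93950 × (+0.0215) = -0.084699
Convexity effect: 0.5 × 20.86862 × (0.0215)² = +0.0048233
ΔP/P ≈ -0.084699 + 0.0048233 = -0.079876 = -7.9876%.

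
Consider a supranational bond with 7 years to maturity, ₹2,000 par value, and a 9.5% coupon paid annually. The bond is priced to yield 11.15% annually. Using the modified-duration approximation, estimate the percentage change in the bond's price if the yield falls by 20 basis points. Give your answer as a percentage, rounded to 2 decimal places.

+0.96%

Periodic yield y = 0.1115. Modified duration first:
  t   CF        PV=CF/(1+0.1115)^t    t·PV
  1       190.00       170.9402       170.9402
  2       190.00       153.7923       307.5847
  3       190.00       138.3647       415.0940
  4       190.00       124.4846       497.9385
  5       190.00       111.9970       559.9848
  6       190.00       100.7620       604.5720
  7     2,190.00     1,044.9075     7,314.3525
  Σ                  1,845.2483     9,870.4667
P = 1,845.2483; D_Mac = 5.34913 yrs; D_mod = 5.34913/(1+0.1115) = 4.81253 yrs.
ΔP/P ≈ -D_mod · Δy = -4.81253 × (-0.002) = +0.009625 = +0.9625%.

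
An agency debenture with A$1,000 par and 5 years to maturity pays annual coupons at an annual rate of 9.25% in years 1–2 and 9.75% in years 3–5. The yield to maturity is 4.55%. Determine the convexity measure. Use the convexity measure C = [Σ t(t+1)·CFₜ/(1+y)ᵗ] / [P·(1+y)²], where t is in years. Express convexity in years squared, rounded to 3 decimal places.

22.296

With y = 0.0455:
  t   CF        PV=CF/(1+0.0455)^t    t·PV        t(t+1)·PV
  1        92.50        88.4744        88.4744         176.9488
  2        92.50        84.6240       169.2480         507.7441
  3        97.50        85.3164       255.9492       1,023.7968
  4        97.50        81.6034       326.4138       1,632.0688
  5     1,097.50       878.5861     4,392.9307      26,357.5839
  Σ                  1,218.6044     5,233.0161      29,698.1424
P = 1,218.6044.
Convexity = Σ t(t+1)·PV / [P·(1+y)²] = 29,698.1424 / (1,218.6044 × 1.093070) = 22.29556.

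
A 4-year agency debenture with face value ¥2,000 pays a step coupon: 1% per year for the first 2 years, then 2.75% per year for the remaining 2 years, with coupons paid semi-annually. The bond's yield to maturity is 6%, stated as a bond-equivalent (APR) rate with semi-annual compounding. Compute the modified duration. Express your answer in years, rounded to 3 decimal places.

Periodic yield y = 0.03. First find Macaulay duration:
  t   CF        PV=CF/(1+0.03)^t    t·PV
  1        10.00         9.7087         9.7087
  2        10.00         9.4260        18.8519
  3        10.00         9.1514        27.4542
  4        10.00         8.8849        35.5395
  5        27.50        23.7217       118.6087
  6        27.50        23.0308       138.1849
  7        27.50        22.3600       156.5201
  8     2,027.50     1,600.5272    12,804.2178
  Σ                  1,706.8108    13,309.0859
P = 1,706.8108; Macaulay duration = 13,309.0859 / 1,706.8108 = 7.79763 half-year periods = 3.89882 years.
Modified duration = D_Mac / (1 + y) = 3.89882 / 1.03 = 3.78526 years.

3.785 years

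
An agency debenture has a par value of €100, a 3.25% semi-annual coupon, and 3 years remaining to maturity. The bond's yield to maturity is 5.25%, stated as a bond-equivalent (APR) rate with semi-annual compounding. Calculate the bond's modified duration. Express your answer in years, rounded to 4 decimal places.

2.8049 years

Periodic yield y = 0.02625. First find Macaulay duration:
  t   CF        PV=CF/(1+0.02625)^t    t·PV
  1        1.625         1.5834         1.5834
  2        1.625         1.5429         3.0859
  3        1.625         1.5035         4.5104
  4        1.625         1.4650         5.8600
  5        1.625         1.4275         7.1377
  6      101.625        86.9924       521.9547
  Σ                     94.5148       544.1321
P = 94.5148; Macaulay duration = 544.1321 / 94.5148 = 5.75711 half-year periods = 2.87855 years.
Modified duration = D_Mac / (1 + y) = 2.87855 / 1.02625 = 2.80492 years.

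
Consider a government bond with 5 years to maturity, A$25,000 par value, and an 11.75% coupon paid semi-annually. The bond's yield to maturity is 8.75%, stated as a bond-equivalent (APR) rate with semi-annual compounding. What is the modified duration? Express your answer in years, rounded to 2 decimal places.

3.82 years

Periodic yield y = 0.04375. First find Macaulay duration:
  t   CF        PV=CF/(1+0.04375)^t    t·PV
  1     1,468.75     1,407.1856     1,407.1856
  2     1,468.75     1,348.2018     2,696.4036
  3     1,468.75     1,291.6903     3,875.0710
  4     1,468.75     1,237.5476     4,950.1906
  5     1,468.75     1,185.6744     5,928.3719
  6     1,468.75     1,135.9755     6,815.8527
  7     1,468.75     1,088.3597     7,618.5180
  8     1,468.75     1,042.7399     8,341.9188
  9     1,468.75       999.0322     8,991.2897
  10   26,468.75    17,249.1837   172,491.8369
  Σ                 27,985.5907   223,116.6390
P = 27,985.5907; Macaulay duration = 223,116.6390 / 27,985.5907 = 7.97255 half-year periods = 3.98628 years.
Modified duration = D_Mac / (1 + y) = 3.98628 / 1.04375 = 3.81919 years.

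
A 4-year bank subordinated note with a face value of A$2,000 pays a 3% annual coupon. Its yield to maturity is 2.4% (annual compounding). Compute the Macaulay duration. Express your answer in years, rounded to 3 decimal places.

3.831 years

Periodic yield y = 0.024. Discount each cash flow and weight by its year:
  t   CF        PV=CF/(1+0.024)^t    t·PV
  1        60.00        58.5938        58.5938
  2        60.00        57.2205       114.4409
  3        60.00        55.8794       167.6381
  4     2,060.00     1,873.5591     7,494.2363
  Σ                  2,045.2526     7,834.9091
Price P = Σ PV = 2,045.2526.
Macaulay duration = Σ(t·PV) / P = 7,834.9091 / 2,045.2526 = 3.83078 years.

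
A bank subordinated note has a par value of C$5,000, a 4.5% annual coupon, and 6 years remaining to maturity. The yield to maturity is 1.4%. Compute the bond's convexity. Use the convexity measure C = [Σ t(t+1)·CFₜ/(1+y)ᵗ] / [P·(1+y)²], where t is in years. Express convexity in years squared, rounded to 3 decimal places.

With y = 0.014:
  t   CF        PV=CF/(1+0.014)^t    t·PV        t(t+1)·PV
  1       225.00       221.8935       221.8935         443.7870
  2       225.00       218.8299       437.6597       1,312.9792
  3       225.00       215.8086       647.4257       2,589.7026
  4       225.00       212.8289       851.3158       4,256.5790
  5       225.00       209.8905     1,049.4524       6,296.7144
  6     5,225.00     4,806.8278    28,840.9668     201,886.7679
  Σ                  5,886.0792    32,048.7139     216,786.5301
P = 5,886.0792.
Convexity = Σ t(t+1)·PV / [P·(1+y)²] = 216,786.5301 / (5,886.0792 × 1.028196) = 35.82039.

35.820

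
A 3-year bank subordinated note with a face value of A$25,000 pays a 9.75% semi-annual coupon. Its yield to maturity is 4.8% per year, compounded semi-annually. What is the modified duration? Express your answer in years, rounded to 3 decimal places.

Periodic yield y = 0.024. First find Macaulay duration:
  t   CF        PV=CF/(1+0.024)^t    t·PV
  1     1,218.75     1,190.1855     1,190.1855
  2     1,218.75     1,162.2906     2,324.5811
  3     1,218.75     1,135.0494     3,405.1482
  4     1,218.75     1,108.4467     4,433.7867
  5     1,218.75     1,082.4674     5,412.3372
  6    26,218.75    22,741.1406   136,446.8434
  Σ                 28,419.5802   153,212.8822
P = 28,419.5802; Macaulay duration = 153,212.8822 / 28,419.5802 = 5.39110 half-year periods = 2.69555 years.
Modified duration = D_Mac / (1 + y) = 2.69555 / 1.024 = 2.63237 years.

2.632 years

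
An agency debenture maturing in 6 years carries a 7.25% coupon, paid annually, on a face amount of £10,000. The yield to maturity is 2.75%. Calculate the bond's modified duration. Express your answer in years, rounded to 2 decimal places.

5.04 years

Periodic yield y = 0.0275. First find Macaulay duration:
  t   CF        PV=CF/(1+0.0275)^t    t·PV
  1       725.00       705.5961       705.5961
  2       725.00       686.7115     1,373.4231
  3       725.00       668.3324     2,004.9972
  4       725.00       650.4452     2,601.7806
  5       725.00       633.0366     3,165.1832
  6    10,725.00     9,113.9432    54,683.6592
  Σ                 12,458.0651    64,534.6394
P = 12,458.0651; Macaulay duration = 64,534.6394 / 12,458.0651 = 5.18015 years.
Modified duration = D_Mac / (1 + y) = 5.18015 / 1.0275 = 5.04151 years.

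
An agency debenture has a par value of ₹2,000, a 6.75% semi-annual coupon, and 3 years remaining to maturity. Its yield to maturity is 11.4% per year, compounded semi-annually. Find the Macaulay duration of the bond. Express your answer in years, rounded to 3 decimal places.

Periodic yield y = 0.057. Discount each cash flow and weight by its period:
  t   CF        PV=CF/(1+0.057)^t    t·PV
  1        67.50        63.8600        63.8600
  2        67.50        60.4163       120.8325
  3        67.50        57.1582       171.4747
  4        67.50        54.0759       216.3036
  5        67.50        51.1598       255.7990
  6     2,067.50     1,482.5030     8,895.0183
  Σ                  1,769.1732     9,723.2881
Price P = Σ PV = 1,769.1732.
Macaulay duration = Σ(t·PV) / P = 9,723.2881 / 1,769.1732 = 5.49595 half-year periods.
In years: 5.49595 / 2 = 2.74798 years.

2.748 years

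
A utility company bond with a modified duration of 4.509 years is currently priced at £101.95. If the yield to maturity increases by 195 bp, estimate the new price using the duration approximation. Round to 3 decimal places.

£92.986

Duration approximation: ΔP/P ≈ -D_mod · Δy = -4.509 × (+0.0195) = -0.0879255.
New price ≈ 101.95 × (1 - 0.0879255) = 92.985995275.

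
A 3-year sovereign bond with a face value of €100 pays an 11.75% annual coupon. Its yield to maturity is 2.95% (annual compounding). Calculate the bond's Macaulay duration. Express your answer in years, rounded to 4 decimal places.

Periodic yield y = 0.0295. Discount each cash flow and weight by its year:
  t   CF        PV=CF/(1+0.0295)^t    t·PV
  1        11.75        11.4133        11.4133
  2        11.75        11.0863        22.1725
  3       111.75       102.4162       307.2485
  Σ                    124.9157       340.8343
Price P = Σ PV = 124.9157.
Macaulay duration = Σ(t·PV) / P = 340.8343 / 124.9157 = 2.72851 years.

2.7285 years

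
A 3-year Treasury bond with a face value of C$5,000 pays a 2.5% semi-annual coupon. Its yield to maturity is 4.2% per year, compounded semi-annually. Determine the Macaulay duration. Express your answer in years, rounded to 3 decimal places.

Periodic yield y = 0.021. Discount each cash flow and weight by its period:
  t   CF        PV=CF/(1+0.021)^t    t·PV
  1        62.50        61.2145        61.2145
  2        62.50        59.9554       119.9109
  3        62.50        58.7223       176.1668
  4        62.50        57.5145       230.0578
  5        62.50        56.3315       281.6575
  6     5,062.50     4,469.0024    26,814.0141
  Σ                  4,762.7405    27,683.0216
Price P = Σ PV = 4,762.7405.
Macaulay duration = Σ(t·PV) / P = 27,683.0216 / 4,762.7405 = 5.81241 half-year periods.
In years: 5.81241 / 2 = 2.90621 years.

2.906 years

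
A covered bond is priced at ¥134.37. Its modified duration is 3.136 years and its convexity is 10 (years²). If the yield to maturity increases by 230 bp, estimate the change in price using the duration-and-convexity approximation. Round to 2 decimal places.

Duration effect: -D_mod·Δy = -3.136 × (+0.023) = -0.072128
Convexity effect: ½·C·(Δy)² = 0.5 × 10 × (0.023)² = +0.0026450
ΔP/P ≈ -0.072128 + 0.0026450 = -0.069483
ΔP ≈ 134.37 × (-0.069483) = -9.33643071.

-¥9.34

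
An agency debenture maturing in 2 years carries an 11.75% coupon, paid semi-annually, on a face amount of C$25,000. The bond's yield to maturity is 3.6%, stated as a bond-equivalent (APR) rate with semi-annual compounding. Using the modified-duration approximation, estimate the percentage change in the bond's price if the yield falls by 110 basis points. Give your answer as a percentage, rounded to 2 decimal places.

Periodic yield y = 0.018. Modified duration first:
  t   CF        PV=CF/(1+0.018)^t    t·PV
  1     1,468.75     1,442.7800     1,442.7800
  2     1,468.75     1,417.2691     2,834.5382
  3     1,468.75     1,392.2093     4,176.6280
  4    26,468.75    24,645.7660    98,583.0638
  Σ                 28,898.0244   107,037.0101
P = 28,898.0244; D_Mac = 3.70396 half-year periods = 1.85198 yrs; D_mod = 1.85198/(1+0.018) = 1.81923 yrs.
ΔP/P ≈ -D_mod · Δy = -1.81923 × (-0.011) = +0.020012 = +2.0012%.

+2.00%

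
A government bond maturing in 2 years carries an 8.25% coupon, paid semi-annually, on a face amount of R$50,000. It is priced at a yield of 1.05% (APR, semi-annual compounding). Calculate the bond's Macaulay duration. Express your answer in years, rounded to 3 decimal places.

1.893 years

Periodic yield y = 0.00525. Discount each cash flow and weight by its period:
  t   CF        PV=CF/(1+0.00525)^t    t·PV
  1     2,062.50     2,051.7284     2,051.7284
  2     2,062.50     2,041.0131     4,082.0262
  3     2,062.50     2,030.3537     6,091.0612
  4    52,062.50    50,983.3879   203,933.5517
  Σ                 57,106.4832   216,158.3676
Price P = Σ PV = 57,106.4832.
Macaulay duration = Σ(t·PV) / P = 216,158.3676 / 57,106.4832 = 3.78518 half-year periods.
In years: 3.78518 / 2 = 1.89259 years.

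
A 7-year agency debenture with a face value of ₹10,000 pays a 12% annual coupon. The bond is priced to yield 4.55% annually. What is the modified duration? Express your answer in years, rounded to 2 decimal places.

5.20 years

Periodic yield y = 0.0455. First find Macaulay duration:
  t   CF        PV=CF/(1+0.0455)^t    t·PV
  1     1,200.00     1,147.7762     1,147.7762
  2     1,200.00     1,097.8251     2,195.6503
  3     1,200.00     1,050.0480     3,150.1439
  4     1,200.00     1,004.3500     4,017.4001
  5     1,200.00       960.6409     4,803.2044
  6     1,200.00       918.8339     5,513.0036
  7    11,200.00     8,202.5665    57,417.9658
  Σ                 14,382.0407    78,245.1442
P = 14,382.0407; Macaulay duration = 78,245.1442 / 14,382.0407 = 5.44048 years.
Modified duration = D_Mac / (1 + y) = 5.44048 / 1.0455 = 5.20371 years.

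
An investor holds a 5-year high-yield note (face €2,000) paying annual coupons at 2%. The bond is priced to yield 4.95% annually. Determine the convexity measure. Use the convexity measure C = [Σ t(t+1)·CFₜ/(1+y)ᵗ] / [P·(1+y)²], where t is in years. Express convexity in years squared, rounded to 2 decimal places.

25.73

With y = 0.0495:
  t   CF        PV=CF/(1+0.0495)^t    t·PV        t(t+1)·PV
  1        40.00        38.1134        38.1134          76.2268
  2        40.00        36.3158        72.6315         217.8945
  3        40.00        34.6029       103.8087         415.2350
  4        40.00        32.9709       131.8834         659.4171
  5     2,040.00     1,602.2045     8,011.0226      48,066.1356
  Σ                  1,744.2074     8,357.4597      49,434.9090
P = 1,744.2074.
Convexity = Σ t(t+1)·PV / [P·(1+y)²] = 49,434.9090 / (1,744.2074 × 1.101450) = 25.73183.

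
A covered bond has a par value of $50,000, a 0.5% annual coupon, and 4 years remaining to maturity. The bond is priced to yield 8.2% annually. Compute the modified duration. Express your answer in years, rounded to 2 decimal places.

3.66 years

Periodic yield y = 0.082. First find Macaulay duration:
  t   CF        PV=CF/(1+0.082)^t    t·PV
  1       250.00       231.0536       231.0536
  2       250.00       213.5431       427.0861
  3       250.00       197.3596       592.0788
  4    50,250.00    36,662.9176   146,651.6705
  Σ                 37,304.8739   147,901.8890
P = 37,304.8739; Macaulay duration = 147,901.8890 / 37,304.8739 = 3.96468 years.
Modified duration = D_Mac / (1 + y) = 3.96468 / 1.082 = 3.66421 years.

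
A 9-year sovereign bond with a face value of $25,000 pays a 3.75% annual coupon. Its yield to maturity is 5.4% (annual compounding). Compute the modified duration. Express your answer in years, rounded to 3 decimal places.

7.318 years

Periodic yield y = 0.054. First find Macaulay duration:
  t   CF        PV=CF/(1+0.054)^t    t·PV
  1       937.50       889.4687       889.4687
  2       937.50       843.8982     1,687.7964
  3       937.50       800.6624     2,401.9873
  4       937.50       759.6418     3,038.5671
  5       937.50       720.7227     3,603.6137
  6       937.50       683.7977     4,102.7860
  7       937.50       648.7644     4,541.3507
  8       937.50       615.5260     4,924.2079
  9    25,937.50    16,157.0704   145,413.6332
  Σ                 22,119.5522   170,603.4108
P = 22,119.5522; Macaulay duration = 170,603.4108 / 22,119.5522 = 7.71279 years.
Modified duration = D_Mac / (1 + y) = 7.71279 / 1.054 = 7.31764 years.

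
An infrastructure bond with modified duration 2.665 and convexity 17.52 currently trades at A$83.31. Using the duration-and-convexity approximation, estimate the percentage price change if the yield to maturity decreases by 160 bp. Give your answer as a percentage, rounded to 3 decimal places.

Duration effect: -D_mod·Δy = -2.665 × (-0.016) = +0.042640
Convexity effect: ½·C·(Δy)² = 0.5 × 17.52 × (-0.016)² = +0.00224256
ΔP/P ≈ +0.042640 + 0.00224256 = +0.04488256
= +4.488256%.

+4.488%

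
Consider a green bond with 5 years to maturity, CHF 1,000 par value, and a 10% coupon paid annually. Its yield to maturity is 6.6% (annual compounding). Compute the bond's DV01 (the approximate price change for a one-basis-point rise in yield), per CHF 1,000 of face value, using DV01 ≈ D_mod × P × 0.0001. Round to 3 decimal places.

Periodic yield y = 0.066.
  t   CF        PV=CF/(1+0.066)^t    t·PV
  1       100.00        93.8086        93.8086
  2       100.00        88.0006       176.0012
  3       100.00        82.5521       247.6564
  4       100.00        77.4410       309.7642
  5     1,100.00       799.1102     3,995.5509
  Σ                  1,140.9126     4,822.7813
P = 1,140.9126; D_Mac = 4.22713 yrs; D_mod = 3.96541 yrs.
DV01 ≈ 3.96541 × 1,140.9126 × 0.0001 = 0.452419.

CHF 0.452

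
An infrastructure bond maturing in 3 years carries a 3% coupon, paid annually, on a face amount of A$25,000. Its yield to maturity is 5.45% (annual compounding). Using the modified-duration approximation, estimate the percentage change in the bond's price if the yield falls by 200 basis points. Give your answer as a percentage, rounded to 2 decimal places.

+5.52%

Periodic yield y = 0.0545. Modified duration first:
  t   CF        PV=CF/(1+0.0545)^t    t·PV
  1       750.00       711.2376       711.2376
  2       750.00       674.4785     1,348.9570
  3    25,750.00    21,960.2602    65,880.7805
  Σ                 23,345.9762    67,940.9750
P = 23,345.9762; D_Mac = 2.91018 yrs; D_mod = 2.91018/(1+0.0545) = 2.75977 yrs.
ΔP/P ≈ -D_mod · Δy = -2.75977 × (-0.02) = +0.055195 = +5.5195%.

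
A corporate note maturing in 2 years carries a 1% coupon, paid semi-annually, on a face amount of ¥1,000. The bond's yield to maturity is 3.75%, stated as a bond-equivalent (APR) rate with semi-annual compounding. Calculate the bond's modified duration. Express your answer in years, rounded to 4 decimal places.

1.9481 years

Periodic yield y = 0.01875. First find Macaulay duration:
  t   CF        PV=CF/(1+0.01875)^t    t·PV
  1         5.00         4.9080         4.9080
  2         5.00         4.8176         9.6353
  3         5.00         4.7290        14.1869
  4     1,005.00       933.0299     3,732.1197
  Σ                    947.4845     3,760.8499
P = 947.4845; Macaulay duration = 3,760.8499 / 947.4845 = 3.96930 half-year periods = 1.98465 years.
Modified duration = D_Mac / (1 + y) = 1.98465 / 1.01875 = 1.94812 years.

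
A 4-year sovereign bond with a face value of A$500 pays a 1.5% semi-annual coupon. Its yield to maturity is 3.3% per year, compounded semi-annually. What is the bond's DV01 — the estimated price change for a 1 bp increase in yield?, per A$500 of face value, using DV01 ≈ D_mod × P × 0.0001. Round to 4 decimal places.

A$0.1787

Periodic yield y = 0.0165.
  t   CF        PV=CF/(1+0.0165)^t    t·PV
  1         3.75         3.6891         3.6891
  2         3.75         3.6292         7.2585
  3         3.75         3.5703        10.7110
  4         3.75         3.5124        14.0495
  5         3.75         3.4554        17.2768
  6         3.75         3.3993        20.3957
  7         3.75         3.3441        23.4087
  8       503.75       441.9326     3,535.4604
  Σ                    466.5324     3,632.2498
P = 466.5324; D_Mac = 7.78563 half-year periods = 3.89282 yrs; D_mod = 3.82963 yrs.
DV01 ≈ 3.82963 × 466.5324 × 0.0001 = 0.178665.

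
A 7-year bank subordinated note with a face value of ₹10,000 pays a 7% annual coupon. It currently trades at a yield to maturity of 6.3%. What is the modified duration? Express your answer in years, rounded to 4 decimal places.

Periodic yield y = 0.063. First find Macaulay duration:
  t   CF        PV=CF/(1+0.063)^t    t·PV
  1       700.00       658.5136       658.5136
  2       700.00       619.4860     1,238.9720
  3       700.00       582.7714     1,748.3143
  4       700.00       548.2328     2,192.9310
  5       700.00       515.7411     2,578.7054
  6       700.00       485.1750     2,911.0503
  7    10,700.00     6,976.7141    48,836.9987
  Σ                 10,386.6341    60,165.4853
P = 10,386.6341; Macaulay duration = 60,165.4853 / 10,386.6341 = 5.79259 years.
Modified duration = D_Mac / (1 + y) = 5.79259 / 1.063 = 5.44928 years.

5.4493 years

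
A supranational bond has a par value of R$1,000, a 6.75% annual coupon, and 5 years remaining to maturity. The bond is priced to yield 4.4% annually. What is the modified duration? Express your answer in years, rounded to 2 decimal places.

Periodic yield y = 0.044. First find Macaulay duration:
  t   CF        PV=CF/(1+0.044)^t    t·PV
  1        67.50        64.6552        64.6552
  2        67.50        61.9302       123.8605
  3        67.50        59.3202       177.9605
  4        67.50        56.8201       227.2803
  5     1,067.50       860.7269     4,303.6346
  Σ                  1,103.4526     4,897.3911
P = 1,103.4526; Macaulay duration = 4,897.3911 / 1,103.4526 = 4.43824 years.
Modified duration = D_Mac / (1 + y) = 4.43824 / 1.044 = 4.25119 years.

4.25 years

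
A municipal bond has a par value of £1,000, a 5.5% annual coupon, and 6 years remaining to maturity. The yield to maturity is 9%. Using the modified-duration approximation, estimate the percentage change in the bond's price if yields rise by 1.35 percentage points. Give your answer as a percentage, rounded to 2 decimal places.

-6.43%

Periodic yield y = 0.09. Modified duration first:
  t   CF        PV=CF/(1+0.09)^t    t·PV
  1        55.00        50.4587        50.4587
  2        55.00        46.2924        92.5848
  3        55.00        42.4701       127.4103
  4        55.00        38.9634       155.8535
  5        55.00        35.7462       178.7311
  6     1,055.00       629.0620     3,774.3722
  Σ                    842.9928     4,379.4106
P = 842.9928; D_Mac = 5.19507 yrs; D_mod = 5.19507/(1+0.09) = 4.76612 yrs.
ΔP/P ≈ -D_mod · Δy = -4.76612 × (+0.0135) = -0.064343 = -6.4343%.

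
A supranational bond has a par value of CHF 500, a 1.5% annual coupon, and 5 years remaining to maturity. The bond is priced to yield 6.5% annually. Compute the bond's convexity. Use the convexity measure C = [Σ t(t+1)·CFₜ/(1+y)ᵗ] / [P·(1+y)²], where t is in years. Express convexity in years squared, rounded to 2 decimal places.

With y = 0.065:
  t   CF        PV=CF/(1+0.065)^t    t·PV        t(t+1)·PV
  1         7.50         7.0423         7.0423          14.0845
  2         7.50         6.6124        13.2249          39.6747
  3         7.50         6.2089        18.6266          74.5064
  4         7.50         5.8299        23.3197         116.5985
  5       507.50       370.4145     1,852.0726      11,112.4357
  Σ                    396.1080     1,914.2861      11,357.2998
P = 396.1080.
Convexity = Σ t(t+1)·PV / [P·(1+y)²] = 11,357.2998 / (396.1080 × 1.134225) = 25.27914.

25.28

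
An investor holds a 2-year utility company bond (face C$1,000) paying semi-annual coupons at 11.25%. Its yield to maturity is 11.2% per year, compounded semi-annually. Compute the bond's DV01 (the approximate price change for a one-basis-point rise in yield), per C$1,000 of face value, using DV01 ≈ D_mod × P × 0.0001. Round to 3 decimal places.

C$0.175

Periodic yield y = 0.056.
  t   CF        PV=CF/(1+0.056)^t    t·PV
  1        56.25        53.2670        53.2670
  2        56.25        50.4423       100.8846
  3        56.25        47.7673       143.3019
  4     1,056.25       849.3976     3,397.5906
  Σ                  1,000.8743     3,695.0441
P = 1,000.8743; D_Mac = 3.69182 half-year periods = 1.84591 yrs; D_mod = 1.74802 yrs.
DV01 ≈ 1.74802 × 1,000.8743 × 0.0001 = 0.174955.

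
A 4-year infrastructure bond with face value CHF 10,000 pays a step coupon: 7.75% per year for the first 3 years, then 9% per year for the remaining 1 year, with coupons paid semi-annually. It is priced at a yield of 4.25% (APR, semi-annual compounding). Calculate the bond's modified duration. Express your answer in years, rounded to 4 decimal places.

3.4760 years

Periodic yield y = 0.02125. First find Macaulay duration:
  t   CF        PV=CF/(1+0.02125)^t    t·PV
  1       387.50       379.4370       379.4370
  2       387.50       371.5417       743.0834
  3       387.50       363.8107     1,091.4322
  4       387.50       356.2406     1,424.9624
  5       387.50       348.8280     1,744.1401
  6       387.50       341.5697     2,049.4180
  7       450.00       388.4079     2,718.8551
  8    10,450.00     8,832.0137    70,656.1096
  Σ                 11,381.8493    80,807.4378
P = 11,381.8493; Macaulay duration = 80,807.4378 / 11,381.8493 = 7.09968 half-year periods = 3.54984 years.
Modified duration = D_Mac / (1 + y) = 3.54984 / 1.02125 = 3.47597 years.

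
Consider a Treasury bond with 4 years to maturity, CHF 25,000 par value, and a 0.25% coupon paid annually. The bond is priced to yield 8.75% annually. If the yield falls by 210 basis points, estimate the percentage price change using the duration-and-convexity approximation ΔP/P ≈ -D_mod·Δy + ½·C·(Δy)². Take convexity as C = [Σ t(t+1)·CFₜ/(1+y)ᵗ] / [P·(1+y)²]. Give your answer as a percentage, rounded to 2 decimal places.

+8.06%

With y = 0.0875:
  t   CF        PV=CF/(1+0.0875)^t    t·PV        t(t+1)·PV
  1        62.50        57.4713        57.4713         114.9425
  2        62.50        52.8471       105.6943         317.0828
  3        62.50        48.5951       145.7852         583.1409
  4    25,062.50    17,918.7342    71,674.9368     358,374.6841
  Σ                 18,077.6477    71,983.8876     359,389.8503
P = 18,077.6477; D_Mac = 3.98193 yrs; D_mod = 3.66154 yrs; C = 16.80991.
Duration effect: -3.66154 × (-0.021) = +0.076892
Convexity effect: 0.5 × 16.80991 × (-0.021)² = +0.0037066
ΔP/P ≈ +0.076892 + 0.0037066 = +0.080599 = +8.0599%.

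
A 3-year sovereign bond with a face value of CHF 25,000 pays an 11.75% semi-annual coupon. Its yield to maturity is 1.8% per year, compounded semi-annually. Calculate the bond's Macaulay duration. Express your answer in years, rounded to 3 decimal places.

Periodic yield y = 0.009. Discount each cash flow and weight by its period:
  t   CF        PV=CF/(1+0.009)^t    t·PV
  1     1,468.75     1,455.6492     1,455.6492
  2     1,468.75     1,442.6652     2,885.3303
  3     1,468.75     1,429.7970     4,289.3910
  4     1,468.75     1,417.0436     5,668.1744
  5     1,468.75     1,404.4040     7,022.0198
  6    26,468.75    25,083.4018   150,500.4107
  Σ                 32,232.9607   171,820.9754
Price P = Σ PV = 32,232.9607.
Macaulay duration = Σ(t·PV) / P = 171,820.9754 / 32,232.9607 = 5.33060 half-year periods.
In years: 5.33060 / 2 = 2.66530 years.

2.665 years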